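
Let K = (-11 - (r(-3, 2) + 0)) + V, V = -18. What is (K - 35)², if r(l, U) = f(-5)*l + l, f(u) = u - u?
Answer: 3721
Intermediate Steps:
f(u) = 0
r(l, U) = l (r(l, U) = 0*l + l = 0 + l = l)
K = -26 (K = (-11 - (-3 + 0)) - 18 = (-11 - 1*(-3)) - 18 = (-11 + 3) - 18 = -8 - 18 = -26)
(K - 35)² = (-26 - 35)² = (-61)² = 3721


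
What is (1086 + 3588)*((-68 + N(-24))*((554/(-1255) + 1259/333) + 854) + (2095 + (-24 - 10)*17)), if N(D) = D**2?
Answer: 284565308762162/139305 ≈ 2.0428e+9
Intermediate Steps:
(1086 + 3588)*((-68 + N(-24))*((554/(-1255) + 1259/333) + 854) + (2095 + (-24 - 10)*17)) = (1086 + 3588)*((-68 + (-24)**2)*((554/(-1255) + 1259/333) + 854) + (2095 + (-24 - 10)*17)) = 4674*((-68 + 576)*((554*(-1/1255) + 1259*(1/333)) + 854) + (2095 - 34*17)) = 4674*(508*((-554/1255 + 1259/333) + 854) + (2095 - 578)) = 4674*(508*(1395563/417915 + 854) + 1517) = 4674*(508*(358294973/417915) + 1517) = 4674*(182013846284/417915 + 1517) = 4674*(182647823339/417915) = 284565308762162/139305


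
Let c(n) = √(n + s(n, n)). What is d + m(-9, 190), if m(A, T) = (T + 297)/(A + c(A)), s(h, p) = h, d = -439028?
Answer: -4829795/11 - 487*I*√2/33 ≈ -4.3907e+5 - 20.87*I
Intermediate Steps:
c(n) = √2*√n (c(n) = √(n + n) = √(2*n) = √2*√n)
m(A, T) = (297 + T)/(A + √2*√A) (m(A, T) = (T + 297)/(A + √2*√A) = (297 + T)/(A + √2*√A))
d + m(-9, 190) = -439028 + (297 + 190)/(-9 + √2*√(-9)) = -439028 + 487/(-9 + √2*(3*I)) = -439028 + 487/(-9 + 3*I*√2)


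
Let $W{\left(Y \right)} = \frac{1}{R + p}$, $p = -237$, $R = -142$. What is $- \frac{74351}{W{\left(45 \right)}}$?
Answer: $28179029$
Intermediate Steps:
$W{\left(Y \right)} = - \frac{1}{379}$ ($W{\left(Y \right)} = \frac{1}{-142 - 237} = \frac{1}{-379} = - \frac{1}{379}$)
$- \frac{74351}{W{\left(45 \right)}} = - \frac{74351}{- \frac{1}{379}} = \left(-74351\right) \left(-379\right) = 28179029$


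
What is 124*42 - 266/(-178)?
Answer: 463645/89 ≈ 5209.5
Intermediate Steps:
124*42 - 266/(-178) = 5208 - 266*(-1/178) = 5208 + 133/89 = 463645/89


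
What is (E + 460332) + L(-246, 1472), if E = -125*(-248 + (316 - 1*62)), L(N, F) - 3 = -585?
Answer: 459000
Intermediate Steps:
L(N, F) = -582 (L(N, F) = 3 - 585 = -582)
E = -750 (E = -125*(-248 + (316 - 62)) = -125*(-248 + 254) = -125*6 = -750)
(E + 460332) + L(-246, 1472) = (-750 + 460332) - 582 = 459582 - 582 = 459000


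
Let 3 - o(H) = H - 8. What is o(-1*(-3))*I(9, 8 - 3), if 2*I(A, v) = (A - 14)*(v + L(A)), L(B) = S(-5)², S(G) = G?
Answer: -600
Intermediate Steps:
L(B) = 25 (L(B) = (-5)² = 25)
I(A, v) = (-14 + A)*(25 + v)/2 (I(A, v) = ((A - 14)*(v + 25))/2 = ((-14 + A)*(25 + v))/2 = (-14 + A)*(25 + v)/2)
o(H) = 11 - H (o(H) = 3 - (H - 8) = 3 - (-8 + H) = 3 + (8 - H) = 11 - H)
o(-1*(-3))*I(9, 8 - 3) = (11 - (-1)*(-3))*(-175 - 7*(8 - 3) + (25/2)*9 + (½)*9*(8 - 3)) = (11 - 1*3)*(-175 - 7*5 + 225/2 + (½)*9*5) = (11 - 3)*(-175 - 35 + 225/2 + 45/2) = 8*(-75) = -600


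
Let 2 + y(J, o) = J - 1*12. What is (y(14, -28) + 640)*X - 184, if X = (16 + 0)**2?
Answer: 163656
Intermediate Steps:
y(J, o) = -14 + J (y(J, o) = -2 + (J - 1*12) = -2 + (J - 12) = -2 + (-12 + J) = -14 + J)
X = 256 (X = 16**2 = 256)
(y(14, -28) + 640)*X - 184 = ((-14 + 14) + 640)*256 - 184 = (0 + 640)*256 - 184 = 640*256 - 184 = 163840 - 184 = 163656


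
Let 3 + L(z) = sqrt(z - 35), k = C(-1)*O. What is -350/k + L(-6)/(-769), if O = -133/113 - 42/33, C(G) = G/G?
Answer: 9558931/66903 - I*sqrt(41)/769 ≈ 142.88 - 0.0083266*I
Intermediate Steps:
C(G) = 1
O = -3045/1243 (O = -133*1/113 - 42*1/33 = -133/113 - 14/11 = -3045/1243 ≈ -2.4497)
k = -3045/1243 (k = 1*(-3045/1243) = -3045/1243 ≈ -2.4497)
L(z) = -3 + sqrt(-35 + z) (L(z) = -3 + sqrt(z - 35) = -3 + sqrt(-35 + z))
-350/k + L(-6)/(-769) = -350/(-3045/1243) + (-3 + sqrt(-35 - 6))/(-769) = -350*(-1243/3045) + (-3 + sqrt(-41))*(-1/769) = 12430/87 + (-3 + I*sqrt(41))*(-1/769) = 12430/87 + (3/769 - I*sqrt(41)/769) = 9558931/66903 - I*sqrt(41)/769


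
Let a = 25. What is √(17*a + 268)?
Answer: 3*√77 ≈ 26.325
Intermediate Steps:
√(17*a + 268) = √(17*25 + 268) = √(425 + 268) = √693 = 3*√77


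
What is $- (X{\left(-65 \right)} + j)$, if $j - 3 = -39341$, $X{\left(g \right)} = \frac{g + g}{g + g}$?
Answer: $39337$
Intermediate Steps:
$X{\left(g \right)} = 1$ ($X{\left(g \right)} = \frac{2 g}{2 g} = 2 g \frac{1}{2 g} = 1$)
$j = -39338$ ($j = 3 - 39341 = -39338$)
$- (X{\left(-65 \right)} + j) = - (1 - 39338) = \left(-1\right) \left(-39337\right) = 39337$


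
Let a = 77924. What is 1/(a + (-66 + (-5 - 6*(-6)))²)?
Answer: 1/79149 ≈ 1.2634e-5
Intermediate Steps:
1/(a + (-66 + (-5 - 6*(-6)))²) = 1/(77924 + (-66 + (-5 - 6*(-6)))²) = 1/(77924 + (-66 + (-5 + 36))²) = 1/(77924 + (-66 + 31)²) = 1/(77924 + (-35)²) = 1/(77924 + 1225) = 1/79149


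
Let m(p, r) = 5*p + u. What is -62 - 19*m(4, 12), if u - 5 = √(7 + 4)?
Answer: -537 - 19*√11 ≈ -600.02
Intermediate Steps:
u = 5 + √11 (u = 5 + √(7 + 4) = 5 + √11 ≈ 8.3166)
m(p, r) = 5 + √11 + 5*p (m(p, r) = 5*p + (5 + √11) = 5 + √11 + 5*p)
-62 - 19*m(4, 12) = -62 - 19*(5 + √11 + 5*4) = -62 - 19*(5 + √11 + 20) = -62 - 19*(25 + √11) = -62 + (-475 - 19*√11) = -537 - 19*√11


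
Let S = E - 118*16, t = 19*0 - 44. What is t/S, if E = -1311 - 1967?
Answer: 22/2583 ≈ 0.0085172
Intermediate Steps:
E = -3278
t = -44 (t = 0 - 44 = -44)
S = -5166 (S = -3278 - 118*16 = -3278 - 1888 = -5166)
t/S = -44/(-5166) = -44*(-1/5166) = 22/2583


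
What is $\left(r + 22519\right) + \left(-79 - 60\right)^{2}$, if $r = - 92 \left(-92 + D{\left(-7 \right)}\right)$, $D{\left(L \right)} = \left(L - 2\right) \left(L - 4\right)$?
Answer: $41196$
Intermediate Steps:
$D{\left(L \right)} = \left(-4 + L\right) \left(-2 + L\right)$ ($D{\left(L \right)} = \left(-2 + L\right) \left(-4 + L\right) = \left(-4 + L\right) \left(-2 + L\right)$)
$r = -644$ ($r = - 92 \left(-92 + \left(8 + \left(-7\right)^{2} - -42\right)\right) = - 92 \left(-92 + \left(8 + 49 + 42\right)\right) = - 92 \left(-92 + 99\right) = \left(-92\right) 7 = -644$)
$\left(r + 22519\right) + \left(-79 - 60\right)^{2} = \left(-644 + 22519\right) + \left(-79 - 60\right)^{2} = 21875 + \left(-139\right)^{2} = 21875 + 19321 = 41196$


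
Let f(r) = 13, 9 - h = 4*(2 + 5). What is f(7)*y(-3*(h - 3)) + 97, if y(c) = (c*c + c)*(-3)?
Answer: -172361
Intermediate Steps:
h = -19 (h = 9 - 4*(2 + 5) = 9 - 4*7 = 9 - 1*28 = 9 - 28 = -19)
y(c) = -3*c - 3*c² (y(c) = (c² + c)*(-3) = (c + c²)*(-3) = -3*c - 3*c²)
f(7)*y(-3*(h - 3)) + 97 = 13*(-3*(-3*(-19 - 3))*(1 - 3*(-19 - 3))) + 97 = 13*(-3*(-3*(-22))*(1 - 3*(-22))) + 97 = 13*(-3*66*(1 + 66)) + 97 = 13*(-3*66*67) + 97 = 13*(-13266) + 97 = -172458 + 97 = -172361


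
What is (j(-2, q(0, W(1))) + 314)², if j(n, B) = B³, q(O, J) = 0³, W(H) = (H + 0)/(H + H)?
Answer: 98596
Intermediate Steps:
W(H) = ½ (W(H) = H/((2*H)) = H*(1/(2*H)) = ½)
q(O, J) = 0
(j(-2, q(0, W(1))) + 314)² = (0³ + 314)² = (0 + 314)² = 314² = 98596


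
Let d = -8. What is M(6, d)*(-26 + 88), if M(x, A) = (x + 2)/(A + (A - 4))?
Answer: -124/5 ≈ -24.800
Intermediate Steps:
M(x, A) = (2 + x)/(-4 + 2*A) (M(x, A) = (2 + x)/(A + (-4 + A)) = (2 + x)/(-4 + 2*A))
M(6, d)*(-26 + 88) = ((2 + 6)/(2*(-2 - 8)))*(-26 + 88) = ((½)*8/(-10))*62 = ((½)*(-⅒)*8)*62 = -⅖*62 = -124/5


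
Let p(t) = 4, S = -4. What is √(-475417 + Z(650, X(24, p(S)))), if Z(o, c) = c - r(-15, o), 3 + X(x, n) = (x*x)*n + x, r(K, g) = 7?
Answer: I*√473099 ≈ 687.82*I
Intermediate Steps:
X(x, n) = -3 + x + n*x² (X(x, n) = -3 + ((x*x)*n + x) = -3 + (x²*n + x) = -3 + (n*x² + x) = -3 + (x + n*x²) = -3 + x + n*x²)
Z(o, c) = -7 + c (Z(o, c) = c - 1*7 = c - 7 = -7 + c)
√(-475417 + Z(650, X(24, p(S)))) = √(-475417 + (-7 + (-3 + 24 + 4*24²))) = √(-475417 + (-7 + (-3 + 24 + 4*576))) = √(-475417 + (-7 + (-3 + 24 + 2304))) = √(-475417 + (-7 + 2325)) = √(-475417 + 2318) = √(-473099) = I*√473099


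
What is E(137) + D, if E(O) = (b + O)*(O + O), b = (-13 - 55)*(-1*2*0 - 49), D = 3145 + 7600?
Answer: 961251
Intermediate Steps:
D = 10745
b = 3332 (b = -68*(-2*0 - 49) = -68*(0 - 49) = -68*(-49) = 3332)
E(O) = 2*O*(3332 + O) (E(O) = (3332 + O)*(O + O) = (3332 + O)*(2*O) = 2*O*(3332 + O))
E(137) + D = 2*137*(3332 + 137) + 10745 = 2*137*3469 + 10745 = 950506 + 10745 = 961251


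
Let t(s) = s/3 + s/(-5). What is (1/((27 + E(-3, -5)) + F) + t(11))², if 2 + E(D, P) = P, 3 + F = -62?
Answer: 169/81 ≈ 2.0864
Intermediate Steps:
F = -65 (F = -3 - 62 = -65)
E(D, P) = -2 + P
t(s) = 2*s/15 (t(s) = s*(⅓) + s*(-⅕) = s/3 - s/5 = 2*s/15)
(1/((27 + E(-3, -5)) + F) + t(11))² = (1/((27 + (-2 - 5)) - 65) + (2/15)*11)² = (1/((27 - 7) - 65) + 22/15)² = (1/(20 - 65) + 22/15)² = (1/(-45) + 22/15)² = (-1/45 + 22/15)² = (13/9)² = 169/81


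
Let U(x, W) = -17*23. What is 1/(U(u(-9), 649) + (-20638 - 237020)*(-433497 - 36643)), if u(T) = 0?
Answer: 1/121135331729 ≈ 8.2552e-12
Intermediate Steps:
U(x, W) = -391
1/(U(u(-9), 649) + (-20638 - 237020)*(-433497 - 36643)) = 1/(-391 + (-20638 - 237020)*(-433497 - 36643)) = 1/(-391 - 257658*(-470140)) = 1/(-391 + 121135332120) = 1/121135331729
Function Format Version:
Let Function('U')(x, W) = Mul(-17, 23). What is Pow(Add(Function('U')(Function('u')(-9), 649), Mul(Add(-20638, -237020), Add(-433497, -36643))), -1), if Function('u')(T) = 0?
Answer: Rational(1, 121135331729) ≈ 8.2552e-12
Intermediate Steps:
Function('U')(x, W) = -391
Pow(Add(Function('U')(Function('u')(-9), 649), Mul(Add(-20638, -237020), Add(-433497, -36643))), -1) = Pow(Add(-391, Mul(Add(-20638, -237020), Add(-433497, -36643))), -1) = Pow(Add(-391, Mul(-257658, -470140)), -1) = Pow(Add(-391, 121135332120), -1) = Pow(121135331729, -1) = Rational(1, 121135331729)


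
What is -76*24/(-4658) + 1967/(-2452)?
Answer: -2344919/5710708 ≈ -0.41062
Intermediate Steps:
-76*24/(-4658) + 1967/(-2452) = -1824*(-1/4658) + 1967*(-1/2452) = 912/2329 - 1967/2452 = -2344919/5710708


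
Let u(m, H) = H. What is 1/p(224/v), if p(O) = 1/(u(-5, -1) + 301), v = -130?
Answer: 300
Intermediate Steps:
p(O) = 1/300 (p(O) = 1/(-1 + 301) = 1/300)
1/p(224/v) = 1/(1/300) = 300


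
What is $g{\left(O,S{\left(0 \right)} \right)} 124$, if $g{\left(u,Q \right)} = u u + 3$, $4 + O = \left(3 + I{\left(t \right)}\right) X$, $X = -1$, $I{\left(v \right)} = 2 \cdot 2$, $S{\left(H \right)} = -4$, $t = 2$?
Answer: $15376$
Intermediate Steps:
$I{\left(v \right)} = 4$
$O = -11$ ($O = -4 + \left(3 + 4\right) \left(-1\right) = -4 + 7 \left(-1\right) = -4 - 7 = -11$)
$g{\left(u,Q \right)} = 3 + u^{2}$ ($g{\left(u,Q \right)} = u^{2} + 3 = 3 + u^{2}$)
$g{\left(O,S{\left(0 \right)} \right)} 124 = \left(3 + \left(-11\right)^{2}\right) 124 = \left(3 + 121\right) 124 = 124 \cdot 124 = 15376$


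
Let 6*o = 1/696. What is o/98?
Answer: 1/409248 ≈ 2.4435e-6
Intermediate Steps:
o = 1/4176 (o = (⅙)/696 = (⅙)*(1/696) = 1/4176 ≈ 0.00023946)
o/98 = (1/4176)/98 = (1/4176)*(1/98) = 1/409248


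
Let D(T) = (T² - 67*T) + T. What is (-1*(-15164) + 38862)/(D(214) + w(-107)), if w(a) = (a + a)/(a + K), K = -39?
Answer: 563414/330309 ≈ 1.7057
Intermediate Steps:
w(a) = 2*a/(-39 + a) (w(a) = (a + a)/(a - 39) = (2*a)/(-39 + a) = 2*a/(-39 + a))
D(T) = T² - 66*T
(-1*(-15164) + 38862)/(D(214) + w(-107)) = (-1*(-15164) + 38862)/(214*(-66 + 214) + 2*(-107)/(-39 - 107)) = (15164 + 38862)/(214*148 + 2*(-107)/(-146)) = 54026/(31672 + 2*(-107)*(-1/146)) = 54026/(31672 + 107/73) = 54026/(2312163/73) = 54026*(73/2312163) = 563414/330309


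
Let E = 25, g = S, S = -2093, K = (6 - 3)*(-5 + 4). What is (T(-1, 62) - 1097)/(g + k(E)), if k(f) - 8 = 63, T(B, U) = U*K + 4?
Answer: 1279/2022 ≈ 0.63254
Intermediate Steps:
K = -3 (K = 3*(-1) = -3)
g = -2093
T(B, U) = 4 - 3*U (T(B, U) = U*(-3) + 4 = -3*U + 4 = 4 - 3*U)
k(f) = 71 (k(f) = 8 + 63 = 71)
(T(-1, 62) - 1097)/(g + k(E)) = ((4 - 3*62) - 1097)/(-2093 + 71) = ((4 - 186) - 1097)/(-2022) = (-182 - 1097)*(-1/2022) = -1279*(-1/2022) = 1279/2022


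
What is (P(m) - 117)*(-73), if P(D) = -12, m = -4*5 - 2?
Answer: 9417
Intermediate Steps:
m = -22 (m = -20 - 2 = -22)
(P(m) - 117)*(-73) = (-12 - 117)*(-73) = -129*(-73) = 9417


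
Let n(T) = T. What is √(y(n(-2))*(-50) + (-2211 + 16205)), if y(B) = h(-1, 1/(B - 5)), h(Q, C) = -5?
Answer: 2*√3561 ≈ 119.35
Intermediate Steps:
y(B) = -5
√(y(n(-2))*(-50) + (-2211 + 16205)) = √(-5*(-50) + (-2211 + 16205)) = √(250 + 13994) = √14244 = 2*√3561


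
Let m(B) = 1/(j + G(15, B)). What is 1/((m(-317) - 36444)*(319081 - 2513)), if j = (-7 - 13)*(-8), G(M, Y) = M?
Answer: -25/288425059576 ≈ -8.6678e-11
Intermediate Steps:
j = 160 (j = -20*(-8) = 160)
m(B) = 1/175 (m(B) = 1/(160 + 15) = 1/175)
1/((m(-317) - 36444)*(319081 - 2513)) = 1/((1/175 - 36444)*(319081 - 2513)) = 1/(-6377699/175*316568) = 1/(-288425059576/25) = -25/288425059576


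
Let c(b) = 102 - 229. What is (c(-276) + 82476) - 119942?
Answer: -37593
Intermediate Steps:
c(b) = -127
(c(-276) + 82476) - 119942 = (-127 + 82476) - 119942 = 82349 - 119942 = -37593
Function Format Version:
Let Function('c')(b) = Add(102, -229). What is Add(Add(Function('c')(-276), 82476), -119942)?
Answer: -37593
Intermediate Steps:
Function('c')(b) = -127
Add(Add(Function('c')(-276), 82476), -119942) = Add(Add(-127, 82476), -119942) = Add(82349, -119942) = -37593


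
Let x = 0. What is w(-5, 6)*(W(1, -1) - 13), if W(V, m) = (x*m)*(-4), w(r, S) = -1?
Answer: 13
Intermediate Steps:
W(V, m) = 0 (W(V, m) = (0*m)*(-4) = 0*(-4) = 0)
w(-5, 6)*(W(1, -1) - 13) = -(0 - 13) = -1*(-13) = 13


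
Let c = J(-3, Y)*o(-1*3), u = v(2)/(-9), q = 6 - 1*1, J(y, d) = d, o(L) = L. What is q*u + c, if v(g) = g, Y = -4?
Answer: 98/9 ≈ 10.889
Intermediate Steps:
q = 5 (q = 6 - 1 = 5)
u = -2/9 (u = 2/(-9) = 2*(-⅑) = -2/9 ≈ -0.22222)
c = 12 (c = -(-4)*3 = -4*(-3) = 12)
q*u + c = 5*(-2/9) + 12 = -10/9 + 12 = 98/9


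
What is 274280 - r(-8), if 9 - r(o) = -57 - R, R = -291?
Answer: 274505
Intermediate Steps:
r(o) = -225 (r(o) = 9 - (-57 - 1*(-291)) = 9 - (-57 + 291) = 9 - 1*234 = 9 - 234 = -225)
274280 - r(-8) = 274280 - 1*(-225) = 274280 + 225 = 274505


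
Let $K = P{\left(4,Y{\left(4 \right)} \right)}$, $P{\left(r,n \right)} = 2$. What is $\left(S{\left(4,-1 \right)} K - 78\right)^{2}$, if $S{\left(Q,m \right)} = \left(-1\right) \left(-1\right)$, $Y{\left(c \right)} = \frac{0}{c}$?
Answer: $5776$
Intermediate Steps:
$Y{\left(c \right)} = 0$
$K = 2$
$S{\left(Q,m \right)} = 1$
$\left(S{\left(4,-1 \right)} K - 78\right)^{2} = \left(1 \cdot 2 - 78\right)^{2} = \left(2 - 78\right)^{2} = \left(-76\right)^{2} = 5776$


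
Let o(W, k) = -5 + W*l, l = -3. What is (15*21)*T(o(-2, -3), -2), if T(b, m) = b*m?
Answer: -630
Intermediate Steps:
o(W, k) = -5 - 3*W (o(W, k) = -5 + W*(-3) = -5 - 3*W)
(15*21)*T(o(-2, -3), -2) = (15*21)*((-5 - 3*(-2))*(-2)) = 315*((-5 + 6)*(-2)) = 315*(1*(-2)) = 315*(-2) = -630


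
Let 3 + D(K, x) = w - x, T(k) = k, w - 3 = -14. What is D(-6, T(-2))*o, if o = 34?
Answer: -408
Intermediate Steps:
w = -11 (w = 3 - 14 = -11)
D(K, x) = -14 - x (D(K, x) = -3 + (-11 - x) = -14 - x)
D(-6, T(-2))*o = (-14 - 1*(-2))*34 = (-14 + 2)*34 = -12*34 = -408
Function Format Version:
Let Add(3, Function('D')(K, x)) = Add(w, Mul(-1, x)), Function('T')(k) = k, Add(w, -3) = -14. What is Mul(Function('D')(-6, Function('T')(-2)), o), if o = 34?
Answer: -408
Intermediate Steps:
w = -11 (w = Add(3, -14) = -11)
Function('D')(K, x) = Add(-14, Mul(-1, x)) (Function('D')(K, x) = Add(-3, Add(-11, Mul(-1, x))) = Add(-14, Mul(-1, x)))
Mul(Function('D')(-6, Function('T')(-2)), o) = Mul(Add(-14, Mul(-1, -2)), 34) = Mul(Add(-14, 2), 34) = Mul(-12, 34) = -408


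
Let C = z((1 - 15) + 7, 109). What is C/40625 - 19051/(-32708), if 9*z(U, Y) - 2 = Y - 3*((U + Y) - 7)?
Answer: 178457197/306637500 ≈ 0.58198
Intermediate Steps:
z(U, Y) = 23/9 - 2*Y/9 - U/3 (z(U, Y) = 2/9 + (Y - 3*((U + Y) - 7))/9 = 2/9 + (Y - 3*(-7 + U + Y))/9 = 2/9 + (Y + (21 - 3*U - 3*Y))/9 = 2/9 + (21 - 3*U - 2*Y)/9 = 2/9 + (7/3 - 2*Y/9 - U/3) = 23/9 - 2*Y/9 - U/3)
C = -58/3 (C = 23/9 - 2/9*109 - ((1 - 15) + 7)/3 = 23/9 - 218/9 - (-14 + 7)/3 = 23/9 - 218/9 - ⅓*(-7) = 23/9 - 218/9 + 7/3 = -58/3 ≈ -19.333)
C/40625 - 19051/(-32708) = -58/3/40625 - 19051/(-32708) = -58/3*1/40625 - 19051*(-1/32708) = -58/121875 + 19051/32708 = 178457197/306637500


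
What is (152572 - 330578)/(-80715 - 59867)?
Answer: 89003/70291 ≈ 1.2662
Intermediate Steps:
(152572 - 330578)/(-80715 - 59867) = -178006/(-140582) = -178006*(-1/140582) = 89003/70291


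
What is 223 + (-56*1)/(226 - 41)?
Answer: 41199/185 ≈ 222.70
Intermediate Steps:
223 + (-56*1)/(226 - 41) = 223 - 56/185 = 41199/185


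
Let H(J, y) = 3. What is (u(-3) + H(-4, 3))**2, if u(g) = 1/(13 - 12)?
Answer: 16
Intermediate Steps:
u(g) = 1 (u(g) = 1/1 = 1)
(u(-3) + H(-4, 3))**2 = (1 + 3)**2 = 4**2 = 16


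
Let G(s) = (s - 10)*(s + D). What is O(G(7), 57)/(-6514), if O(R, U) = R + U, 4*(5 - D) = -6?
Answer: -33/13028 ≈ -0.0025330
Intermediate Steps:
D = 13/2 (D = 5 - ¼*(-6) = 5 + 3/2 = 13/2 ≈ 6.5000)
G(s) = (-10 + s)*(13/2 + s) (G(s) = (s - 10)*(s + 13/2) = (-10 + s)*(13/2 + s))
O(G(7), 57)/(-6514) = ((-65 + 7² - 7/2*7) + 57)/(-6514) = ((-65 + 49 - 49/2) + 57)*(-1/6514) = (-81/2 + 57)*(-1/6514) = (33/2)*(-1/6514) = -33/13028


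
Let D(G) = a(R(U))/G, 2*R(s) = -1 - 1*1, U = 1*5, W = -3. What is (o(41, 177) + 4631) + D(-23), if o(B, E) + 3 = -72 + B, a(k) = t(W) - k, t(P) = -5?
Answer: 105735/23 ≈ 4597.2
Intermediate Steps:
U = 5
R(s) = -1 (R(s) = (-1 - 1*1)/2 = (-1 - 1)/2 = (½)*(-2) = -1)
a(k) = -5 - k
o(B, E) = -75 + B (o(B, E) = -3 + (-72 + B) = -75 + B)
D(G) = -4/G (D(G) = (-5 - 1*(-1))/G = (-5 + 1)/G = -4/G)
(o(41, 177) + 4631) + D(-23) = ((-75 + 41) + 4631) - 4/(-23) = (-34 + 4631) - 4*(-1/23) = 4597 + 4/23 = 105735/23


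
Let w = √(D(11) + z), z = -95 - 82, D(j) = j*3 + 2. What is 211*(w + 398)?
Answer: 83978 + 211*I*√142 ≈ 83978.0 + 2514.4*I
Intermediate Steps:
D(j) = 2 + 3*j (D(j) = 3*j + 2 = 2 + 3*j)
z = -177
w = I*√142 (w = √((2 + 3*11) - 177) = √((2 + 33) - 177) = √(35 - 177) = √(-142) = I*√142 ≈ 11.916*I)
211*(w + 398) = 211*(I*√142 + 398) = 211*(398 + I*√142) = 83978 + 211*I*√142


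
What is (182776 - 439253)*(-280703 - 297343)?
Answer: 148255503942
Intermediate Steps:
(182776 - 439253)*(-280703 - 297343) = -256477*(-578046) = 148255503942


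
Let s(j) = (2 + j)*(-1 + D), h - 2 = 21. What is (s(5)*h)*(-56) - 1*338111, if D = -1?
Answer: -320079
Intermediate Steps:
h = 23 (h = 2 + 21 = 23)
s(j) = -4 - 2*j (s(j) = (2 + j)*(-1 - 1) = (2 + j)*(-2) = -4 - 2*j)
(s(5)*h)*(-56) - 1*338111 = ((-4 - 2*5)*23)*(-56) - 1*338111 = ((-4 - 10)*23)*(-56) - 338111 = -14*23*(-56) - 338111 = -322*(-56) - 338111 = 18032 - 338111 = -320079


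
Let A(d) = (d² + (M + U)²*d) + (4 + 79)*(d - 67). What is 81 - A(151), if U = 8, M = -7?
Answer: -29843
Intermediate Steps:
A(d) = -5561 + d² + 84*d (A(d) = (d² + (-7 + 8)²*d) + (4 + 79)*(d - 67) = (d² + 1²*d) + 83*(-67 + d) = (d² + 1*d) + (-5561 + 83*d) = (d² + d) + (-5561 + 83*d) = (d + d²) + (-5561 + 83*d) = -5561 + d² + 84*d)
81 - A(151) = 81 - (-5561 + 151² + 84*151) = 81 - (-5561 + 22801 + 12684) = 81 - 1*29924 = 81 - 29924 = -29843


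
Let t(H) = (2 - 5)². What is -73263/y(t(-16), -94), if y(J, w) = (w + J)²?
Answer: -73263/7225 ≈ -10.140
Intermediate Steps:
t(H) = 9 (t(H) = (-3)² = 9)
y(J, w) = (J + w)²
-73263/y(t(-16), -94) = -73263/(9 - 94)² = -73263/((-85)²) = -73263/7225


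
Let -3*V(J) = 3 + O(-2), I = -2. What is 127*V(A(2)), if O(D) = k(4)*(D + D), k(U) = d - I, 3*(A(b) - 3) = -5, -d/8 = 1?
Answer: -1143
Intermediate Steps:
d = -8 (d = -8*1 = -8)
A(b) = 4/3 (A(b) = 3 + (⅓)*(-5) = 3 - 5/3 = 4/3)
k(U) = -6 (k(U) = -8 - 1*(-2) = -8 + 2 = -6)
O(D) = -12*D (O(D) = -6*(D + D) = -12*D)
V(J) = -9 (V(J) = -(3 - 12*(-2))/3 = -(3 + 24)/3 = -⅓*27 = -9)
127*V(A(2)) = 127*(-9) = -1143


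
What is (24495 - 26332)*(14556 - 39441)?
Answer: 45713745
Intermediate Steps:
(24495 - 26332)*(14556 - 39441) = -1837*(-24885) = 45713745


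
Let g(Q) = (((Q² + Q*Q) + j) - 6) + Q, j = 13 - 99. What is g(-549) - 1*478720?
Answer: 123441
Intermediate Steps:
j = -86
g(Q) = -92 + Q + 2*Q² (g(Q) = (((Q² + Q*Q) - 86) - 6) + Q = (((Q² + Q²) - 86) - 6) + Q = ((2*Q² - 86) - 6) + Q = ((-86 + 2*Q²) - 6) + Q = (-92 + 2*Q²) + Q = -92 + Q + 2*Q²)
g(-549) - 1*478720 = (-92 - 549 + 2*(-549)²) - 1*478720 = (-92 - 549 + 2*301401) - 478720 = (-92 - 549 + 602802) - 478720 = 602161 - 478720 = 123441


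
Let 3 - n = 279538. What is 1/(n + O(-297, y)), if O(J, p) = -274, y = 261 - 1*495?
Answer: -1/279809 ≈ -3.5739e-6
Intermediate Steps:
y = -234 (y = 261 - 495 = -234)
n = -279535 (n = 3 - 1*279538 = 3 - 279538 = -279535)
1/(n + O(-297, y)) = 1/(-279535 - 274) = 1/(-279809) = -1/279809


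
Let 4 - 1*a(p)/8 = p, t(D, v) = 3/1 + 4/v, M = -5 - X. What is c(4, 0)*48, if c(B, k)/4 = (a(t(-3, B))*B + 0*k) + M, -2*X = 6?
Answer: -384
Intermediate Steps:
X = -3 (X = -1/2*6 = -3)
M = -2 (M = -5 - 1*(-3) = -5 + 3 = -2)
t(D, v) = 3 + 4/v (t(D, v) = 3*1 + 4/v = 3 + 4/v)
a(p) = 32 - 8*p
c(B, k) = -8 + 4*B*(8 - 32/B) (c(B, k) = 4*(((32 - 8*(3 + 4/B))*B + 0*k) - 2) = 4*(((32 + (-24 - 32/B))*B + 0) - 2) = 4*(((8 - 32/B)*B + 0) - 2) = 4*((B*(8 - 32/B) + 0) - 2) = 4*(B*(8 - 32/B) - 2) = 4*(-2 + B*(8 - 32/B)) = -8 + 4*B*(8 - 32/B))
c(4, 0)*48 = (-136 + 32*4)*48 = (-136 + 128)*48 = -8*48 = -384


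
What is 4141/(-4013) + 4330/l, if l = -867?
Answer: -20966537/3479271 ≈ -6.0261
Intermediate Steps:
4141/(-4013) + 4330/l = 4141/(-4013) + 4330/(-867) = 4141*(-1/4013) + 4330*(-1/867) = -4141/4013 - 4330/867 = -20966537/3479271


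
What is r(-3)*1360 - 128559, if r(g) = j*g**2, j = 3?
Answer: -91839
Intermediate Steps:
r(g) = 3*g**2
r(-3)*1360 - 128559 = (3*(-3)**2)*1360 - 128559 = (3*9)*1360 - 128559 = 27*1360 - 128559 = 36720 - 128559 = -91839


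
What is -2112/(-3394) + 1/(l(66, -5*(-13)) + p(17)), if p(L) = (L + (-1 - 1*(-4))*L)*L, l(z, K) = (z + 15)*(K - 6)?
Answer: 6269057/10071695 ≈ 0.62244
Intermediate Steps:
l(z, K) = (-6 + K)*(15 + z) (l(z, K) = (15 + z)*(-6 + K) = (-6 + K)*(15 + z))
p(L) = 4*L**2 (p(L) = (L + (-1 + 4)*L)*L = (L + 3*L)*L = (4*L)*L = 4*L**2)
-2112/(-3394) + 1/(l(66, -5*(-13)) + p(17)) = -2112/(-3394) + 1/((-90 - 6*66 + 15*(-5*(-13)) - 5*(-13)*66) + 4*17**2) = -2112*(-1/3394) + 1/((-90 - 396 + 15*65 + 65*66) + 4*289) = 1056/1697 + 1/((-90 - 396 + 975 + 4290) + 1156) = 1056/1697 + 1/(4779 + 1156) = 1056/1697 + 1/5935 = 6269057/10071695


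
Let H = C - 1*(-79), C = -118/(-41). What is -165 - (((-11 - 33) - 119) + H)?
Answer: -3439/41 ≈ -83.878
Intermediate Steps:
C = 118/41 (C = -118*(-1/41) = 118/41 ≈ 2.8780)
H = 3357/41 (H = 118/41 - 1*(-79) = 118/41 + 79 = 3357/41 ≈ 81.878)
-165 - (((-11 - 33) - 119) + H) = -165 - (((-11 - 33) - 119) + 3357/41) = -165 - ((-44 - 119) + 3357/41) = -165 - (-163 + 3357/41) = -165 - 1*(-3326/41) = -165 + 3326/41 = -3439/41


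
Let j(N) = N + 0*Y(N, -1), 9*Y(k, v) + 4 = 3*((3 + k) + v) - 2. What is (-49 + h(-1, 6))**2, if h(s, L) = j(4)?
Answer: 2025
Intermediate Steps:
Y(k, v) = 1/3 + k/3 + v/3 (Y(k, v) = -4/9 + (3*((3 + k) + v) - 2)/9 = -4/9 + (3*(3 + k + v) - 2)/9 = -4/9 + ((9 + 3*k + 3*v) - 2)/9 = -4/9 + (7 + 3*k + 3*v)/9 = -4/9 + (7/9 + k/3 + v/3) = 1/3 + k/3 + v/3)
j(N) = N (j(N) = N + 0*(1/3 + N/3 + (1/3)*(-1)) = N + 0*(1/3 + N/3 - 1/3) = N + 0*(N/3) = N + 0 = N)
h(s, L) = 4
(-49 + h(-1, 6))**2 = (-49 + 4)**2 = (-45)**2 = 2025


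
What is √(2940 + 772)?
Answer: 8*√58 ≈ 60.926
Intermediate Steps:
√(2940 + 772) = √3712 = 8*√58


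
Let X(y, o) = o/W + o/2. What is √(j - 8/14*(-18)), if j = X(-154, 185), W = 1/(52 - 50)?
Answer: √92666/14 ≈ 21.744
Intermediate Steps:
W = ½ (W = 1/2 = ½ ≈ 0.50000)
X(y, o) = 5*o/2 (X(y, o) = o/(½) + o/2 = o*2 + o*(½) = 2*o + o/2 = 5*o/2)
j = 925/2 (j = (5/2)*185 = 925/2 ≈ 462.50)
√(j - 8/14*(-18)) = √(925/2 - 8/14*(-18)) = √(925/2 - 8*1/14*(-18)) = √(925/2 - 4/7*(-18)) = √(925/2 + 72/7) = √(6619/14) = √92666/14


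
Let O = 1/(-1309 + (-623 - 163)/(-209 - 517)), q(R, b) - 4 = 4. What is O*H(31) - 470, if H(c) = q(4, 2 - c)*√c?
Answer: -470 - 484*√31/79129 ≈ -470.03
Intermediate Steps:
q(R, b) = 8 (q(R, b) = 4 + 4 = 8)
H(c) = 8*√c
O = -121/158258 (O = 1/(-1309 - 786/(-726)) = 1/(-1309 - 786*(-1/726)) = 1/(-1309 + 131/121) = 1/(-158258/121) = -121/158258 ≈ -0.00076457)
O*H(31) - 470 = -484*√31/79129 - 470 = -470 - 484*√31/79129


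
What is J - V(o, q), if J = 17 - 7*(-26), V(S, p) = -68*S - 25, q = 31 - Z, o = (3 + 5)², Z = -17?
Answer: 4576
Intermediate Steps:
o = 64 (o = 8² = 64)
q = 48 (q = 31 - 1*(-17) = 31 + 17 = 48)
V(S, p) = -25 - 68*S
J = 199 (J = 17 + 182 = 199)
J - V(o, q) = 199 - (-25 - 68*64) = 199 - (-25 - 4352) = 199 - 1*(-4377) = 199 + 4377 = 4576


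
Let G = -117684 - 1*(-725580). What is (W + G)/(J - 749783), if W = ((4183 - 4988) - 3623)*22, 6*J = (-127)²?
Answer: -3062880/4482569 ≈ -0.68329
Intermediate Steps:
G = 607896 (G = -117684 + 725580 = 607896)
J = 16129/6 (J = (⅙)*(-127)² = (⅙)*16129 = 16129/6 ≈ 2688.2)
W = -97416 (W = (-805 - 3623)*22 = -4428*22 = -97416)
(W + G)/(J - 749783) = (-97416 + 607896)/(16129/6 - 749783) = 510480/(-4482569/6) = 510480*(-6/4482569) = -3062880/4482569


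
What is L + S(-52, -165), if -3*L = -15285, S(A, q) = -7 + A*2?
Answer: 4984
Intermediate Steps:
S(A, q) = -7 + 2*A
L = 5095 (L = -⅓*(-15285) = 5095)
L + S(-52, -165) = 5095 + (-7 + 2*(-52)) = 5095 + (-7 - 104) = 5095 - 111 = 4984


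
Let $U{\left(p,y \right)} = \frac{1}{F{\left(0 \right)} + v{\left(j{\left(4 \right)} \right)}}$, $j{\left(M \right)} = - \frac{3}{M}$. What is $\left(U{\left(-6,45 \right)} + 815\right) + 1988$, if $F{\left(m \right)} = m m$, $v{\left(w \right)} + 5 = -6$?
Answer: $\frac{30832}{11} \approx 2802.9$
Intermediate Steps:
$v{\left(w \right)} = -11$ ($v{\left(w \right)} = -5 - 6 = -11$)
$F{\left(m \right)} = m^{2}$
$U{\left(p,y \right)} = - \frac{1}{11}$ ($U{\left(p,y \right)} = \frac{1}{0^{2} - 11} = \frac{1}{0 - 11} = \frac{1}{-11} = - \frac{1}{11}$)
$\left(U{\left(-6,45 \right)} + 815\right) + 1988 = \left(- \frac{1}{11} + 815\right) + 1988 = \frac{8964}{11} + 1988 = \frac{30832}{11}$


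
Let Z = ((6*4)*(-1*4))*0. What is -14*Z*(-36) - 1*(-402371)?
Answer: 402371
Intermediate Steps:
Z = 0 (Z = (24*(-4))*0 = -96*0 = 0)
-14*Z*(-36) - 1*(-402371) = -14*0*(-36) - 1*(-402371) = 0*(-36) + 402371 = 0 + 402371 = 402371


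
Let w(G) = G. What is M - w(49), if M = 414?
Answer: 365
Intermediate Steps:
M - w(49) = 414 - 1*49 = 414 - 49 = 365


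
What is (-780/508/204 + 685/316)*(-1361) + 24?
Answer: -497360181/170561 ≈ -2916.0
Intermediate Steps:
(-780/508/204 + 685/316)*(-1361) + 24 = (-780*1/508*(1/204) + 685*(1/316))*(-1361) + 24 = (-195/127*1/204 + 685/316)*(-1361) + 24 = (-65/8636 + 685/316)*(-1361) + 24 = (368445/170561)*(-1361) + 24 = -501453645/170561 + 24 = -497360181/170561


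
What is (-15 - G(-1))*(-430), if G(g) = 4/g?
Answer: 4730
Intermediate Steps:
(-15 - G(-1))*(-430) = (-15 - 4/(-1))*(-430) = (-15 - 4*(-1))*(-430) = (-15 - 1*(-4))*(-430) = (-15 + 4)*(-430) = -11*(-430) = 4730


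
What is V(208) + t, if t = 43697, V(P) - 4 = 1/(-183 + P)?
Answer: 1092526/25 ≈ 43701.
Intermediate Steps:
V(P) = 4 + 1/(-183 + P)
V(208) + t = (-731 + 4*208)/(-183 + 208) + 43697 = (-731 + 832)/25 + 43697 = (1/25)*101 + 43697 = 101/25 + 43697 = 1092526/25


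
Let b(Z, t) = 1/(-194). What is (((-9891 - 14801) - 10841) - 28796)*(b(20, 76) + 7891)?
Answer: -98478242637/194 ≈ -5.0762e+8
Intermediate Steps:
b(Z, t) = -1/194
(((-9891 - 14801) - 10841) - 28796)*(b(20, 76) + 7891) = (((-9891 - 14801) - 10841) - 28796)*(-1/194 + 7891) = ((-24692 - 10841) - 28796)*(1530853/194) = (-35533 - 28796)*(1530853/194) = -64329*1530853/194 = -98478242637/194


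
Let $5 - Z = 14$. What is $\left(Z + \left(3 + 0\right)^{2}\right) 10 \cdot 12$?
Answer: $0$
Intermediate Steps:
$Z = -9$ ($Z = 5 - 14 = -9$)
$\left(Z + \left(3 + 0\right)^{2}\right) 10 \cdot 12 = \left(-9 + \left(3 + 0\right)^{2}\right) 10 \cdot 12 = \left(-9 + 3^{2}\right) 10 \cdot 12 = \left(-9 + 9\right) 10 \cdot 12 = 0 \cdot 10 \cdot 12 = 0 \cdot 12 = 0$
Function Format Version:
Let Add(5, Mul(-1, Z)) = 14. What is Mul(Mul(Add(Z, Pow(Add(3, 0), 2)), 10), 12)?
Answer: 0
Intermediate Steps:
Z = -9 (Z = Add(5, Mul(-1, 14)) = Add(5, -14) = -9)
Mul(Mul(Add(Z, Pow(Add(3, 0), 2)), 10), 12) = Mul(Mul(Add(-9, Pow(Add(3, 0), 2)), 10), 12) = Mul(Mul(Add(-9, Pow(3, 2)), 10), 12) = Mul(Mul(Add(-9, 9), 10), 12) = Mul(Mul(0, 10), 12) = Mul(0, 12) = 0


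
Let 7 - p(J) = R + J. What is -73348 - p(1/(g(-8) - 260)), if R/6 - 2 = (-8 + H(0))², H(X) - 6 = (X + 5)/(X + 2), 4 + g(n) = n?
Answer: -19948889/272 ≈ -73342.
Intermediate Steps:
g(n) = -4 + n
H(X) = 6 + (5 + X)/(2 + X) (H(X) = 6 + (X + 5)/(X + 2) = 6 + (5 + X)/(2 + X))
R = 27/2 (R = 12 + 6*(-8 + (17 + 7*0)/(2 + 0))² = 12 + 6*(-8 + (17 + 0)/2)² = 12 + 6*(-8 + (½)*17)² = 12 + 6*(-8 + 17/2)² = 12 + 6*(½)² = 12 + 6*(¼) = 12 + 3/2 = 27/2 ≈ 13.500)
p(J) = -13/2 - J (p(J) = 7 - (27/2 + J) = 7 + (-27/2 - J) = -13/2 - J)
-73348 - p(1/(g(-8) - 260)) = -73348 - (-13/2 - 1/((-4 - 8) - 260)) = -73348 - (-13/2 - 1/(-12 - 260)) = -73348 - (-13/2 - 1/(-272)) = -73348 - (-13/2 - 1*(-1/272)) = -73348 - (-13/2 + 1/272) = -73348 - 1*(-1767/272) = -73348 + 1767/272 = -19948889/272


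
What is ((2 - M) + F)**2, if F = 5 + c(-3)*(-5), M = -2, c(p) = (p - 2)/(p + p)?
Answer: 841/36 ≈ 23.361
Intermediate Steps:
c(p) = (-2 + p)/(2*p) (c(p) = (-2 + p)/((2*p)) = (-2 + p)*(1/(2*p)) = (-2 + p)/(2*p))
F = 5/6 (F = 5 + ((1/2)*(-2 - 3)/(-3))*(-5) = 5 + ((1/2)*(-1/3)*(-5))*(-5) = 5 + (5/6)*(-5) = 5 - 25/6 = 5/6 ≈ 0.83333)
((2 - M) + F)**2 = ((2 - 1*(-2)) + 5/6)**2 = ((2 + 2) + 5/6)**2 = (4 + 5/6)**2 = (29/6)**2 = 841/36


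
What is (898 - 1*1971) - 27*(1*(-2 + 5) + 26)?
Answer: -1856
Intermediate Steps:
(898 - 1*1971) - 27*(1*(-2 + 5) + 26) = (898 - 1971) - 27*(1*3 + 26) = -1073 - 27*(3 + 26) = -1073 - 27*29 = -1073 - 1*783 = -1073 - 783 = -1856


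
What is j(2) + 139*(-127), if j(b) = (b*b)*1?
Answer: -17649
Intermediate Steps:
j(b) = b² (j(b) = b²*1 = b²)
j(2) + 139*(-127) = 2² + 139*(-127) = 4 - 17653 = -17649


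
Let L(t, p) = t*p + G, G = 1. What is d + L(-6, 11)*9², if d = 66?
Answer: -5199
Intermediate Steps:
L(t, p) = 1 + p*t (L(t, p) = t*p + 1 = p*t + 1 = 1 + p*t)
d + L(-6, 11)*9² = 66 + (1 + 11*(-6))*9² = 66 + (1 - 66)*81 = 66 - 65*81 = 66 - 5265 = -5199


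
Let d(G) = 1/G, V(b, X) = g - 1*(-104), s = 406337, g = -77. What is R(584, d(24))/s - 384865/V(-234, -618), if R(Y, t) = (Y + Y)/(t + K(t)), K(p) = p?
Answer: -156384511073/10971099 ≈ -14254.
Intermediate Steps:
V(b, X) = 27 (V(b, X) = -77 - 1*(-104) = -77 + 104 = 27)
R(Y, t) = Y/t (R(Y, t) = (Y + Y)/(t + t) = (2*Y)/((2*t)) = (2*Y)*(1/(2*t)) = Y/t)
R(584, d(24))/s - 384865/V(-234, -618) = (584/(1/24))/406337 - 384865/27 = (584/(1/24))*(1/406337) - 384865*1/27 = (584*24)*(1/406337) - 384865/27 = 14016*(1/406337) - 384865/27 = 14016/406337 - 384865/27 = -156384511073/10971099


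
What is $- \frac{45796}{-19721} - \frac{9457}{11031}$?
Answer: $\frac{318674179}{217542351} \approx 1.4649$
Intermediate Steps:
$- \frac{45796}{-19721} - \frac{9457}{11031} = \left(-45796\right) \left(- \frac{1}{19721}\right) - \frac{9457}{11031} = \frac{45796}{19721} - \frac{9457}{11031} = \frac{318674179}{217542351}$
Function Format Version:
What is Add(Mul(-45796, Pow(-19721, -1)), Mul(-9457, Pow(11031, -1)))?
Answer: Rational(318674179, 217542351) ≈ 1.4649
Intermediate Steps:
Add(Mul(-45796, Pow(-19721, -1)), Mul(-9457, Pow(11031, -1))) = Add(Mul(-45796, Rational(-1, 19721)), Mul(-9457, Rational(1, 11031))) = Add(Rational(45796, 19721), Rational(-9457, 11031)) = Rational(318674179, 217542351)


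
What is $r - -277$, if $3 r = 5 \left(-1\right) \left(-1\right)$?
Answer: $\frac{836}{3} \approx 278.67$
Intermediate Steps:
$r = \frac{5}{3}$ ($r = \frac{5 \left(-1\right) \left(-1\right)}{3} = \frac{\left(-5\right) \left(-1\right)}{3} = \frac{1}{3} \cdot 5 = \frac{5}{3} \approx 1.6667$)
$r - -277 = \frac{5}{3} - -277 = \frac{5}{3} + 277 = \frac{836}{3}$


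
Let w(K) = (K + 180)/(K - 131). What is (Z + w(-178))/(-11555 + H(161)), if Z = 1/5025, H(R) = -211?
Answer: 3247/6089787450 ≈ 5.3319e-7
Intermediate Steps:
Z = 1/5025 ≈ 0.00019901
w(K) = (180 + K)/(-131 + K)
(Z + w(-178))/(-11555 + H(161)) = (1/5025 + (180 - 178)/(-131 - 178))/(-11555 - 211) = (1/5025 + 2/(-309))/(-11766) = (1/5025 - 1/309*2)*(-1/11766) = (1/5025 - 2/309)*(-1/11766) = -3247/517575*(-1/11766) = 3247/6089787450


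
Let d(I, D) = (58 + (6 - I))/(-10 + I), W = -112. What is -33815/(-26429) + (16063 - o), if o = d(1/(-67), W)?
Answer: 284995020963/17733859 ≈ 16071.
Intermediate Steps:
d(I, D) = (64 - I)/(-10 + I)
o = -4289/671 (o = (64 - 1/(-67))/(-10 + 1/(-67)) = (64 - 1*(-1/67))/(-10 - 1/67) = (64 + 1/67)/(-671/67) = -67/671*4289/67 = -4289/671 ≈ -6.3920)
-33815/(-26429) + (16063 - o) = -33815/(-26429) + (16063 - 1*(-4289/671)) = -33815*(-1/26429) + (16063 + 4289/671) = 33815/26429 + 10782562/671 = 284995020963/17733859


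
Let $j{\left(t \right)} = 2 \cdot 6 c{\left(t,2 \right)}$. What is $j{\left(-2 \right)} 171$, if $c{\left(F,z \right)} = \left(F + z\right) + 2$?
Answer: $4104$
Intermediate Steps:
$c{\left(F,z \right)} = 2 + F + z$
$j{\left(t \right)} = 48 + 12 t$ ($j{\left(t \right)} = 2 \cdot 6 \left(2 + t + 2\right) = 12 \left(4 + t\right) = 48 + 12 t$)
$j{\left(-2 \right)} 171 = \left(48 + 12 \left(-2\right)\right) 171 = \left(48 - 24\right) 171 = 24 \cdot 171 = 4104$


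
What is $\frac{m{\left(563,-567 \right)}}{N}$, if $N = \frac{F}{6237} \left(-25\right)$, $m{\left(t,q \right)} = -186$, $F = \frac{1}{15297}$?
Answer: $\frac{17745774354}{25} \approx 7.0983 \cdot 10^{8}$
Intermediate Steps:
$F = \frac{1}{15297} \approx 6.5372 \cdot 10^{-5}$
$N = - \frac{25}{95407389}$ ($N = \frac{1}{15297 \cdot 6237} \left(-25\right) = \frac{1}{15297} \cdot \frac{1}{6237} \left(-25\right) = \frac{1}{95407389} \left(-25\right) = - \frac{25}{95407389} \approx -2.6203 \cdot 10^{-7}$)
$\frac{m{\left(563,-567 \right)}}{N} = - \frac{186}{- \frac{25}{95407389}} = \left(-186\right) \left(- \frac{95407389}{25}\right) = \frac{17745774354}{25}$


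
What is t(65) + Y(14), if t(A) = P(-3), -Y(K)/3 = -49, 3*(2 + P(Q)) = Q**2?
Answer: 148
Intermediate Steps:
P(Q) = -2 + Q**2/3
Y(K) = 147 (Y(K) = -3*(-49) = 147)
t(A) = 1 (t(A) = -2 + (1/3)*(-3)**2 = -2 + (1/3)*9 = -2 + 3 = 1)
t(65) + Y(14) = 1 + 147 = 148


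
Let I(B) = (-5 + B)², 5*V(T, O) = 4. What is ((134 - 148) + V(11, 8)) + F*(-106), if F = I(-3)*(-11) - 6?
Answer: 376234/5 ≈ 75247.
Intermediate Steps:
V(T, O) = ⅘ (V(T, O) = (⅕)*4 = ⅘)
F = -710 (F = (-5 - 3)²*(-11) - 6 = (-8)²*(-11) - 6 = 64*(-11) - 6 = -704 - 6 = -710)
((134 - 148) + V(11, 8)) + F*(-106) = ((134 - 148) + ⅘) - 710*(-106) = (-14 + ⅘) + 75260 = -66/5 + 75260 = 376234/5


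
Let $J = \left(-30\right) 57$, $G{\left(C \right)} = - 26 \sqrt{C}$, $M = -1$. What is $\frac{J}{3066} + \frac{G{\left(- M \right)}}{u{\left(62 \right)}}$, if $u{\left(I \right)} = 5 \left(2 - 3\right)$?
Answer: $\frac{11861}{2555} \approx 4.6423$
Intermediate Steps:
$u{\left(I \right)} = -5$ ($u{\left(I \right)} = 5 \left(-1\right) = -5$)
$J = -1710$
$\frac{J}{3066} + \frac{G{\left(- M \right)}}{u{\left(62 \right)}} = - \frac{1710}{3066} + \frac{\left(-26\right) \sqrt{\left(-1\right) \left(-1\right)}}{-5} = \left(-1710\right) \frac{1}{3066} + - 26 \sqrt{1} \left(- \frac{1}{5}\right) = - \frac{285}{511} + \left(-26\right) 1 \left(- \frac{1}{5}\right) = - \frac{285}{511} - - \frac{26}{5} = - \frac{285}{511} + \frac{26}{5} = \frac{11861}{2555}$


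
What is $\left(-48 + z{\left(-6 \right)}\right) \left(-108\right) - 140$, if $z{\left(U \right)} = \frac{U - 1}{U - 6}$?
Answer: $4981$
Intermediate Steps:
$z{\left(U \right)} = \frac{-1 + U}{-6 + U}$
$\left(-48 + z{\left(-6 \right)}\right) \left(-108\right) - 140 = \left(-48 + \frac{-1 - 6}{-6 - 6}\right) \left(-108\right) - 140 = \left(-48 + \frac{1}{-12} \left(-7\right)\right) \left(-108\right) - 140 = \left(-48 - - \frac{7}{12}\right) \left(-108\right) - 140 = \left(-48 + \frac{7}{12}\right) \left(-108\right) - 140 = \left(- \frac{569}{12}\right) \left(-108\right) - 140 = 5121 - 140 = 4981$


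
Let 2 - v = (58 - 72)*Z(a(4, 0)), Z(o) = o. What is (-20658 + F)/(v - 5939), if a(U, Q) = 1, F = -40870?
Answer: 61528/5923 ≈ 10.388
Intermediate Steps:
v = 16 (v = 2 - (58 - 72) = 2 - (-14) = 2 - 1*(-14) = 2 + 14 = 16)
(-20658 + F)/(v - 5939) = (-20658 - 40870)/(16 - 5939) = -61528/(-5923) = -61528*(-1/5923) = 61528/5923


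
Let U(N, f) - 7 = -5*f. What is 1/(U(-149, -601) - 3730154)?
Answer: -1/3727142 ≈ -2.6830e-7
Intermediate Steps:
U(N, f) = 7 - 5*f
1/(U(-149, -601) - 3730154) = 1/((7 - 5*(-601)) - 3730154) = 1/((7 + 3005) - 3730154) = 1/(3012 - 3730154) = 1/(-3727142) = -1/3727142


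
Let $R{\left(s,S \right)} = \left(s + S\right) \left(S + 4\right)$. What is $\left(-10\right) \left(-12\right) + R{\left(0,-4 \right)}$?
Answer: $120$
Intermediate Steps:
$R{\left(s,S \right)} = \left(4 + S\right) \left(S + s\right)$ ($R{\left(s,S \right)} = \left(S + s\right) \left(4 + S\right) = \left(4 + S\right) \left(S + s\right)$)
$\left(-10\right) \left(-12\right) + R{\left(0,-4 \right)} = \left(-10\right) \left(-12\right) + \left(\left(-4\right)^{2} + 4 \left(-4\right) + 4 \cdot 0 - 0\right) = 120 + \left(16 - 16 + 0 + 0\right) = 120 + 0 = 120$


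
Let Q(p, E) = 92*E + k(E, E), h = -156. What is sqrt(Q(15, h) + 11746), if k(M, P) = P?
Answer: I*sqrt(2762) ≈ 52.555*I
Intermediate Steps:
Q(p, E) = 93*E (Q(p, E) = 92*E + E = 93*E)
sqrt(Q(15, h) + 11746) = sqrt(93*(-156) + 11746) = sqrt(-14508 + 11746) = sqrt(-2762) = I*sqrt(2762)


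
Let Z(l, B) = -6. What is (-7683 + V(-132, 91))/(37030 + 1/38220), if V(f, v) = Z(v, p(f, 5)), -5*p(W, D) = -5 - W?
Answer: -293873580/1415286601 ≈ -0.20764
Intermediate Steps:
p(W, D) = 1 + W/5 (p(W, D) = -(-5 - W)/5 = 1 + W/5)
V(f, v) = -6
(-7683 + V(-132, 91))/(37030 + 1/38220) = (-7683 - 6)/(37030 + 1/38220) = -7689/(37030 + 1/38220) = -7689/1415286601/38220 = -7689*38220/1415286601 = -293873580/1415286601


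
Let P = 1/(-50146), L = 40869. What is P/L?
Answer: -1/2049416874 ≈ -4.8794e-10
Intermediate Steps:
P = -1/50146 ≈ -1.9942e-5
P/L = -1/50146/40869 = -1/50146*1/40869 = -1/2049416874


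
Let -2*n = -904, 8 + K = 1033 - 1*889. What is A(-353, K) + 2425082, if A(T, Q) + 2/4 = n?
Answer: 4851067/2 ≈ 2.4255e+6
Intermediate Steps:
K = 136 (K = -8 + (1033 - 1*889) = -8 + (1033 - 889) = -8 + 144 = 136)
n = 452 (n = -½*(-904) = 452)
A(T, Q) = 903/2 (A(T, Q) = -½ + 452 = 903/2)
A(-353, K) + 2425082 = 903/2 + 2425082 = 4851067/2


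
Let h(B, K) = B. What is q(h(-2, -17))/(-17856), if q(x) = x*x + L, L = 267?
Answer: -271/17856 ≈ -0.015177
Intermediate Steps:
q(x) = 267 + x**2 (q(x) = x*x + 267 = x**2 + 267 = 267 + x**2)
q(h(-2, -17))/(-17856) = (267 + (-2)**2)/(-17856) = (267 + 4)*(-1/17856) = 271*(-1/17856) = -271/17856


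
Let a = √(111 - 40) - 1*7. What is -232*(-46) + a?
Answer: 10665 + √71 ≈ 10673.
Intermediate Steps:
a = -7 + √71 (a = √71 - 7 = -7 + √71 ≈ 1.4261)
-232*(-46) + a = -232*(-46) + (-7 + √71) = 10672 + (-7 + √71) = 10665 + √71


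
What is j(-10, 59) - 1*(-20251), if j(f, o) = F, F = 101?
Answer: 20352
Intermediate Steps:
j(f, o) = 101
j(-10, 59) - 1*(-20251) = 101 - 1*(-20251) = 101 + 20251 = 20352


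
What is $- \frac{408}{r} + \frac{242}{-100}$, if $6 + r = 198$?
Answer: $- \frac{909}{200} \approx -4.545$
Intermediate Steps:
$r = 192$ ($r = -6 + 198 = 192$)
$- \frac{408}{r} + \frac{242}{-100} = - \frac{408}{192} + \frac{242}{-100} = \left(-408\right) \frac{1}{192} + 242 \left(- \frac{1}{100}\right) = - \frac{17}{8} - \frac{121}{50} = - \frac{909}{200}$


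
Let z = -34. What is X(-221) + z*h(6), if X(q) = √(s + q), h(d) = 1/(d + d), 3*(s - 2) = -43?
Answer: -17/6 + 10*I*√21/3 ≈ -2.8333 + 15.275*I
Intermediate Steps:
s = -37/3 (s = 2 + (⅓)*(-43) = 2 - 43/3 = -37/3 ≈ -12.333)
h(d) = 1/(2*d)
X(q) = √(-37/3 + q)
X(-221) + z*h(6) = √(-111 + 9*(-221))/3 - 17/6 = √(-111 - 1989)/3 - 17/6 = √(-2100)/3 - 34*1/12 = (10*I*√21)/3 - 17/6 = 10*I*√21/3 - 17/6 = -17/6 + 10*I*√21/3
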